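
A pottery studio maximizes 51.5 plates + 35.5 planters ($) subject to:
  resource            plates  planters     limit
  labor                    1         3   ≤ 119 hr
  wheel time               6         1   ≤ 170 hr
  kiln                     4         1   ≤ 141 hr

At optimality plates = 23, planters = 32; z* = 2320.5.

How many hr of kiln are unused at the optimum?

kiln used = 4·23 + 1·32 = 124; slack = 141 − 124 = 17.

17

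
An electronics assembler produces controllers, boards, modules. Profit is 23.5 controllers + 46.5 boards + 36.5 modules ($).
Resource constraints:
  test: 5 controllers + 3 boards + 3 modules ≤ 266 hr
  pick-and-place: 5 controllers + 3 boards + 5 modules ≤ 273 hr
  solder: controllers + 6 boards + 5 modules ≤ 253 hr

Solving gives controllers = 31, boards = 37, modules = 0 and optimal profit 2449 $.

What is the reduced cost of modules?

Check each constraint at x*: test 266/266 (tight); pick-and-place 266/273 (slack 7); solder 253/253 (tight).
Since pick-and-place is not tight, its dual is 0.
The binding rows give the dual system: 5·y_test + 1·y_solder = 23.5 and 3·y_test + 6·y_solder = 46.5.
→ y_test = 3.5 and y_solder = 6.
Reduced cost of modules: c₃ − yᵀa₃ = 36.5 − (3.5·3 + 6·5) = 36.5 − 40.5 = -4.

-4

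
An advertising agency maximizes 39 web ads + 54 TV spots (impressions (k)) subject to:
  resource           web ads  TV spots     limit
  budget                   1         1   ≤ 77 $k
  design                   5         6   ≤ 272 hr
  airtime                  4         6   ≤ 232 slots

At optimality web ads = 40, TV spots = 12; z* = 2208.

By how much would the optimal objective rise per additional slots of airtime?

Binding: design and airtime. Non-binding: budget (25 unused).
Slack constraints have shadow price 0 (complementary slackness).
The binding rows give the dual system: 5·y_design + 4·y_airtime = 39 and 6·y_design + 6·y_airtime = 54.
This yields shadow prices y_design = 3, y_airtime = 6.
Shadow price of airtime = 6.

6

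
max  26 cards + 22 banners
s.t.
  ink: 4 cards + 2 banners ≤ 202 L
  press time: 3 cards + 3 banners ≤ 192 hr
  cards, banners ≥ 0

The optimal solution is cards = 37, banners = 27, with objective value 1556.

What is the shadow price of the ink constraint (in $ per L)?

Check each constraint at x*: ink 202/202 (tight); press time 192/192 (tight).
From A_Bᵀ y = c: 4·y_ink + 3·y_press time = 26; 2·y_ink + 3·y_press time = 22.
This yields shadow prices y_ink = 2, y_press time = 6.
Shadow price of ink = 2.

2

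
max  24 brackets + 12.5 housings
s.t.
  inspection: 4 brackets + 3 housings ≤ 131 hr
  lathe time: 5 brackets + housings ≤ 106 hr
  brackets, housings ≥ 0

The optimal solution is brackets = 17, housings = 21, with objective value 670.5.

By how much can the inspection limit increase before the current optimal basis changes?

Binding constraints: inspection, lathe time. The basis is B = [[4,3],[5,1]] with det -11.
Per unit increase in inspection, x* moves by d = (-0.0909, 0.4545).
The basis stays optimal until brackets reaches 0; allowable increase = 187 hr.

187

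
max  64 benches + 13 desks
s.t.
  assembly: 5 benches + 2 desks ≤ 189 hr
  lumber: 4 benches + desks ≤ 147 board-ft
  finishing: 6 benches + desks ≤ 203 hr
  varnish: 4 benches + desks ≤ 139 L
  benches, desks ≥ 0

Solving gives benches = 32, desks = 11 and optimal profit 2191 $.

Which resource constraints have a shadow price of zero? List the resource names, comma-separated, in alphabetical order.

assembly, lumber

assembly: 182/189 (slack 7)
lumber: 139/147 (slack 8)
finishing: 203/203 (binding)
varnish: 139/139 (binding)
By complementary slackness, a constraint with positive slack has shadow price 0 → assembly, lumber.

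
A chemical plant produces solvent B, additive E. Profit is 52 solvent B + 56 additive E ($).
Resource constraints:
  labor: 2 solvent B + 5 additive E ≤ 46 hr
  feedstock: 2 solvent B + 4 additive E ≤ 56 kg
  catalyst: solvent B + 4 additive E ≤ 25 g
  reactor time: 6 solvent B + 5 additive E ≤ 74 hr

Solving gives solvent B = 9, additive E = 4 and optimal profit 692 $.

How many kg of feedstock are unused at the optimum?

feedstock used = 2·9 + 4·4 = 34; slack = 56 − 34 = 22.

22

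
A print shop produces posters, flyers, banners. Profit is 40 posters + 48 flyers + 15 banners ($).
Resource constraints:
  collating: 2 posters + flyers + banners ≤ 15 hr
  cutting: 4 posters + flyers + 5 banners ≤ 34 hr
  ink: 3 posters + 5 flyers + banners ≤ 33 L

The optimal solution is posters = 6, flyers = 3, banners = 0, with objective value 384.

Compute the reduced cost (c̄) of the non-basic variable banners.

At the optimum: collating uses 15 of 15 (binding); cutting uses 27 of 34 (slack = 7); ink uses 33 of 33 (binding).
Slack constraints have shadow price 0 (complementary slackness).
The binding rows give the dual system: 2·y_collating + 3·y_ink = 40 and 1·y_collating + 5·y_ink = 48.
This yields shadow prices y_collating = 8, y_ink = 8.
Reduced cost of banners: c₃ − yᵀa₃ = 15 − (8·1 + 8·1) = 15 − 16 = -1.

-1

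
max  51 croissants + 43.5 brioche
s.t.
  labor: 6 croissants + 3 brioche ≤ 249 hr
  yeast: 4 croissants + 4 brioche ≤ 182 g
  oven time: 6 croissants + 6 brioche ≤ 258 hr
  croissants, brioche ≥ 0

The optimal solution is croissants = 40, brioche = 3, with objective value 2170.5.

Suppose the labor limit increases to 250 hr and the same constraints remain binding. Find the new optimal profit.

2173

Check each constraint at x*: labor 249/249 (tight); yeast 172/182 (slack 10); oven time 258/258 (tight).
Slack constraints have shadow price 0 (complementary slackness).
From A_Bᵀ y = c: 6·y_labor + 6·y_oven time = 51; 3·y_labor + 6·y_oven time = 43.5.
Solving: y_labor = 2.5, y_oven time = 6.
Δz = y_labor·Δb = 2.5 × (1) = 2.5, so new z* = 2170.5 + 2.5 = 2173.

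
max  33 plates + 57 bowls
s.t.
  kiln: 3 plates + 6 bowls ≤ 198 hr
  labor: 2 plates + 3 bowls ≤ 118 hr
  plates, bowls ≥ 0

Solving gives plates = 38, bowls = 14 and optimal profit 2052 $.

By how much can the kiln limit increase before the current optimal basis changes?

38

Binding constraints: kiln, labor. The basis is B = [[3,6],[2,3]] with det -3.
Per unit increase in kiln, x* moves by d = (-1, 0.6667).
The basis stays optimal until plates reaches 0; allowable increase = 38 hr.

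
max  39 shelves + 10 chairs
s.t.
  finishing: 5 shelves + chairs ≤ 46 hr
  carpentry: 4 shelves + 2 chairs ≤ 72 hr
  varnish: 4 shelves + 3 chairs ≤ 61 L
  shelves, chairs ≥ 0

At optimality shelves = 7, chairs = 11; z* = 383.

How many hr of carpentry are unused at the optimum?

22

carpentry used = 4·7 + 2·11 = 50; slack = 72 − 50 = 22.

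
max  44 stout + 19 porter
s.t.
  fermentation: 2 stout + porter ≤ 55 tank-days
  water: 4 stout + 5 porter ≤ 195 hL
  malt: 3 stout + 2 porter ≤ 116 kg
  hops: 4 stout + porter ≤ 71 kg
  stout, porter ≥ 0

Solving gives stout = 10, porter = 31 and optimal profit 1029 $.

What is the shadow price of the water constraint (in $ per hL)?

Check each constraint at x*: fermentation 51/55 (slack 4); water 195/195 (tight); malt 92/116 (slack 24); hops 71/71 (tight).
By complementary slackness, y = 0 for the non-binding constraints.
The binding rows give the dual system: 4·y_water + 4·y_hops = 44 and 5·y_water + 1·y_hops = 19.
→ y_water = 2 and y_hops = 9.
Shadow price of water = 2.

2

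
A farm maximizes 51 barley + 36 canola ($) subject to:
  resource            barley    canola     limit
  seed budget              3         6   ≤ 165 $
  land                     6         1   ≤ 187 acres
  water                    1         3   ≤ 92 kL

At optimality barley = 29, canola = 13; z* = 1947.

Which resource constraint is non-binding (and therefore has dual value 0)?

seed budget: 165/165 (binding)
land: 187/187 (binding)
water: 68/92 (slack 24)
By complementary slackness, a constraint with positive slack has shadow price 0 → water.

water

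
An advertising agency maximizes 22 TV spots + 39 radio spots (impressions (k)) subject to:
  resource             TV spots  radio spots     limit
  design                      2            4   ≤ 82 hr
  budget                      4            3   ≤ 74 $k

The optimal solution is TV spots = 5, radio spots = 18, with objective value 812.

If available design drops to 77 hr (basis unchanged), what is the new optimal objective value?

Both design and budget are binding at x*.
Dual feasibility on the basic columns requires 2·y_design + 4·y_budget = 22, 4·y_design + 3·y_budget = 39.
→ y_design = 9 and y_budget = 1.
Δz = y_design·Δb = 9 × (-5) = -45, so new z* = 812 − 45 = 767.

767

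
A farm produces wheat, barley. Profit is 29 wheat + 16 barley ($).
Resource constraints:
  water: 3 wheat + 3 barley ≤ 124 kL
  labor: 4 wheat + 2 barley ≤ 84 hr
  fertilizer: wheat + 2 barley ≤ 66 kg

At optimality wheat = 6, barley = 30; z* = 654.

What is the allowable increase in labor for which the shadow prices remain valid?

Binding constraints: labor, fertilizer. The basis is B = [[4,2],[1,2]] with det 6.
Per unit increase in labor, x* moves by d = (0.3333, -0.1667).
The basis stays optimal until water becomes binding; allowable increase = 32 hr.

32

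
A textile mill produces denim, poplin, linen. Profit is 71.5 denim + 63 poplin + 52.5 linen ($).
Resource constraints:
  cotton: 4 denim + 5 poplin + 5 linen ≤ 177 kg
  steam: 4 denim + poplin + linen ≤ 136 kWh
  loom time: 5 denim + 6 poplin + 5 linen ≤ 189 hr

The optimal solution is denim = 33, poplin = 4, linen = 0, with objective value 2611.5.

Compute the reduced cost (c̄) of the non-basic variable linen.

Binding: steam and loom time. Non-binding: cotton (25 unused).
Since cotton is not tight, its dual is 0.
Dual feasibility on the basic columns requires 4·y_steam + 5·y_loom time = 71.5, 1·y_steam + 6·y_loom time = 63.
→ y_steam = 6 and y_loom time = 9.5.
Reduced cost of linen: c₃ − yᵀa₃ = 52.5 − (6·1 + 9.5·5) = 52.5 − 53.5 = -1.

-1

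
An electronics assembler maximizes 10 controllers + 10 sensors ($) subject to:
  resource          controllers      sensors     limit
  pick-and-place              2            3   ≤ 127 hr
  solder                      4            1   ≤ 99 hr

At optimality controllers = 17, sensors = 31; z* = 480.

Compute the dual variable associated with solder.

1

Check each constraint at x*: pick-and-place 127/127 (tight); solder 99/99 (tight).
The binding rows give the dual system: 2·y_pick-and-place + 4·y_solder = 10 and 3·y_pick-and-place + 1·y_solder = 10.
→ y_pick-and-place = 3 and y_solder = 1.
Shadow price of solder = 1.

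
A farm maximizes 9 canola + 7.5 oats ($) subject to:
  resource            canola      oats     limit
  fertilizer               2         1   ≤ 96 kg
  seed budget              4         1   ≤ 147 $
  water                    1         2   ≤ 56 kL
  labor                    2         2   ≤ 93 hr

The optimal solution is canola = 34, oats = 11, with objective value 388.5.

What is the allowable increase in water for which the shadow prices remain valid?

3.5

Binding constraints: seed budget, water. The basis is B = [[4,1],[1,2]] with det 7.
Per unit increase in water, x* moves by d = (-0.1429, 0.5714).
The basis stays optimal until labor becomes binding; allowable increase = 3.5 kL.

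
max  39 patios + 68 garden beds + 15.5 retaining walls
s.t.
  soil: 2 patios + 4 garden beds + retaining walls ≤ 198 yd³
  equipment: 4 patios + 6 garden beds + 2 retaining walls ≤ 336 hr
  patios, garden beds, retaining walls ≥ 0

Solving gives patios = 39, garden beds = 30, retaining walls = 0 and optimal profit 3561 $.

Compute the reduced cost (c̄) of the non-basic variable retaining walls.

-4

Check each constraint at x*: soil 198/198 (tight); equipment 336/336 (tight).
The binding rows give the dual system: 2·y_soil + 4·y_equipment = 39 and 4·y_soil + 6·y_equipment = 68.
Solving: y_soil = 9.5, y_equipment = 5.
Reduced cost of retaining walls: c₃ − yᵀa₃ = 15.5 − (9.5·1 + 5·2) = 15.5 − 19.5 = -4.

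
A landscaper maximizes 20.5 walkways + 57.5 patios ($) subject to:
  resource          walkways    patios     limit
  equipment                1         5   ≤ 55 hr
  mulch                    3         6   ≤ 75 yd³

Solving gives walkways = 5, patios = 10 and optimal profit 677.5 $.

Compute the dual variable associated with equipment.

5.5

Both equipment and mulch are binding at x*.
Dual feasibility on the basic columns requires 1·y_equipment + 3·y_mulch = 20.5, 5·y_equipment + 6·y_mulch = 57.5.
This yields shadow prices y_equipment = 5.5, y_mulch = 5.
Shadow price of equipment = 5.5.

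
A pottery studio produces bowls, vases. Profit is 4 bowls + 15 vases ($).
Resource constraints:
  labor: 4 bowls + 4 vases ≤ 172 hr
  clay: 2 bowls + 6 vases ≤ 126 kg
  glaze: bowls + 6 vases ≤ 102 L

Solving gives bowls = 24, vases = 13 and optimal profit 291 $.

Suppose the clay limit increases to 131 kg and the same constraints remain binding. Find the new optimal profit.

298.5

Binding: clay and glaze. Non-binding: labor (24 unused).
By complementary slackness, y = 0 for the non-binding constraint.
From A_Bᵀ y = c: 2·y_clay + 1·y_glaze = 4; 6·y_clay + 6·y_glaze = 15.
Solving: y_clay = 1.5, y_glaze = 1.
Δz = y_clay·Δb = 1.5 × (5) = 7.5, so new z* = 291 + 7.5 = 298.5.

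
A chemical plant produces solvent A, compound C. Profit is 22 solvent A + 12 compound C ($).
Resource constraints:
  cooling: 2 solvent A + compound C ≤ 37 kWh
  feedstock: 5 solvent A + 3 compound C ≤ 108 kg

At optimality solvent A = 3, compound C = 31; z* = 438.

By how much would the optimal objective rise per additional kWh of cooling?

Check each constraint at x*: cooling 37/37 (tight); feedstock 108/108 (tight).
From A_Bᵀ y = c: 2·y_cooling + 5·y_feedstock = 22; 1·y_cooling + 3·y_feedstock = 12.
Solving: y_cooling = 6, y_feedstock = 2.
Shadow price of cooling = 6.

6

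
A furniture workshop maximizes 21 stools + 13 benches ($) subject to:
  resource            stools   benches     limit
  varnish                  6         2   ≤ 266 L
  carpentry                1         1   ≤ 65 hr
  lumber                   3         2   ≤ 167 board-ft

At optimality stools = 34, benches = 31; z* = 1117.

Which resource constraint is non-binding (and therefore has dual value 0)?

varnish: 266/266 (binding)
carpentry: 65/65 (binding)
lumber: 164/167 (slack 3)
By complementary slackness, a constraint with positive slack has shadow price 0 → lumber.

lumber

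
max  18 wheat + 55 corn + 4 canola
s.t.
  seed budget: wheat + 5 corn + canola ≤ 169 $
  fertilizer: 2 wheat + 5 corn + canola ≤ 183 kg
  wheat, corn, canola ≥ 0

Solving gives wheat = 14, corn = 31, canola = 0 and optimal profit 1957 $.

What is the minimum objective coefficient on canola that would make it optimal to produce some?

11

Both seed budget and fertilizer are binding at x*.
Dual feasibility on the basic columns requires 1·y_seed budget + 2·y_fertilizer = 18, 5·y_seed budget + 5·y_fertilizer = 55.
This yields shadow prices y_seed budget = 4, y_fertilizer = 7.
canola enters the basis when its profit ≥ yᵀa₃ = 4·1 + 7·1 = 11.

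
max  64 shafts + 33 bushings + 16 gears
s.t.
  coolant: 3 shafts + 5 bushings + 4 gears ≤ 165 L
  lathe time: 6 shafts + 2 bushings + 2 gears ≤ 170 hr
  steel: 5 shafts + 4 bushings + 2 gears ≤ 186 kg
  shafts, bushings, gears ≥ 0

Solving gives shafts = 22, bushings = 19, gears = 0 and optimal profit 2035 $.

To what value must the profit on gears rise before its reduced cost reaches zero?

23

Binding: lathe time and steel. Non-binding: coolant (4 unused).
By complementary slackness, y = 0 for the non-binding constraint.
From A_Bᵀ y = c: 6·y_lathe time + 5·y_steel = 64; 2·y_lathe time + 4·y_steel = 33.
This yields shadow prices y_lathe time = 6.5, y_steel = 5.
gears enters the basis when its profit ≥ yᵀa₃ = 6.5·2 + 5·2 = 23.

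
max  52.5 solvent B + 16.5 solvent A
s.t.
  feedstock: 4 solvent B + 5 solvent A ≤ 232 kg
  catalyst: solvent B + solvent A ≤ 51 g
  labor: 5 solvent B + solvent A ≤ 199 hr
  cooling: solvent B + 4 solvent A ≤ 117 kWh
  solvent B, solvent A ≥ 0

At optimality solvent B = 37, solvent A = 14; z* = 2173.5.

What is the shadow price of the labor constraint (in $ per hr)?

Binding: catalyst and labor. Non-binding: feedstock (14 unused), cooling (24 unused).
Slack constraints have shadow price 0 (complementary slackness).
From A_Bᵀ y = c: 1·y_catalyst + 5·y_labor = 52.5; 1·y_catalyst + 1·y_labor = 16.5.
This yields shadow prices y_catalyst = 7.5, y_labor = 9.
Shadow price of labor = 9.

9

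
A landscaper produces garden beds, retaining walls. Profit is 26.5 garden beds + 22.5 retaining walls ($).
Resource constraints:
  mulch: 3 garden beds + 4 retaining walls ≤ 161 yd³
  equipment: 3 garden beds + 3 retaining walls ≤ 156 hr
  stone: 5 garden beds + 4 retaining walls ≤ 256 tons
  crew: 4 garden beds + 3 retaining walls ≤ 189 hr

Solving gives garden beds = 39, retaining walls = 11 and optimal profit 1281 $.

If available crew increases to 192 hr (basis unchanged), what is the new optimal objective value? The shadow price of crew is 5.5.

1297.5

Δb = 3, so new z* = 1281 + (5.5)·(3) = 1281 + 16.5 = 1297.5.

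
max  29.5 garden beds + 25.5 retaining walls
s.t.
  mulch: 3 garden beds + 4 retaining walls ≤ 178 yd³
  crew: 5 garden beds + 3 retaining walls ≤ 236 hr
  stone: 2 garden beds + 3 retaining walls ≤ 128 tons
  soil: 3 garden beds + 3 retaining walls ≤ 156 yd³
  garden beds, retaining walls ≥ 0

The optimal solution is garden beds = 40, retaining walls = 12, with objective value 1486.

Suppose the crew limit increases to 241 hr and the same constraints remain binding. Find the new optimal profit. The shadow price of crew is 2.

Δb = 5, so new z* = 1486 + (2)·(5) = 1486 + 10 = 1496.

1496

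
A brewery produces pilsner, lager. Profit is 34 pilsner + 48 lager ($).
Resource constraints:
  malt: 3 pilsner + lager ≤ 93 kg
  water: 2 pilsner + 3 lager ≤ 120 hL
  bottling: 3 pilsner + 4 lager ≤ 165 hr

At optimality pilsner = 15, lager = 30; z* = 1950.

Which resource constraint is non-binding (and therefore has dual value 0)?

malt

malt: 75/93 (slack 18)
water: 120/120 (binding)
bottling: 165/165 (binding)
By complementary slackness, a constraint with positive slack has shadow price 0 → malt.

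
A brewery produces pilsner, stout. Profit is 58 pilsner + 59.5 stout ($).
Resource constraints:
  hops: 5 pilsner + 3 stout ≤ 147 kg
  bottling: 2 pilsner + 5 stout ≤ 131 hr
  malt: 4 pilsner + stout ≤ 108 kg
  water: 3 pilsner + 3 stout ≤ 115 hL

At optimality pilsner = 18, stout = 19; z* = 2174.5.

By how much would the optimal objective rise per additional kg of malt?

Check each constraint at x*: hops 147/147 (tight); bottling 131/131 (tight); malt 91/108 (slack 17); water 111/115 (slack 4).
By complementary slackness, y = 0 for the non-binding constraints.
From A_Bᵀ y = c: 5·y_hops + 2·y_bottling = 58; 3·y_hops + 5·y_bottling = 59.5.
Solving: y_hops = 9, y_bottling = 6.5.
Shadow price of malt = 0.

0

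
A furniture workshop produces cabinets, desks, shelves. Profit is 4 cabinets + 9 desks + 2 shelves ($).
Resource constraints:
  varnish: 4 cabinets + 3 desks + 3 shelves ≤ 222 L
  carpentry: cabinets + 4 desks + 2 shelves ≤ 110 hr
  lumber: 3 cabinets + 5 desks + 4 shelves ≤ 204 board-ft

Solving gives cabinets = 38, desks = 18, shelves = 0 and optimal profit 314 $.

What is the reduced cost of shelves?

Check each constraint at x*: varnish 206/222 (slack 16); carpentry 110/110 (tight); lumber 204/204 (tight).
By complementary slackness, y = 0 for the non-binding constraint.
The binding rows give the dual system: 1·y_carpentry + 3·y_lumber = 4 and 4·y_carpentry + 5·y_lumber = 9.
→ y_carpentry = 1 and y_lumber = 1.
Reduced cost of shelves: c₃ − yᵀa₃ = 2 − (1·2 + 1·4) = 2 − 6 = -4.

-4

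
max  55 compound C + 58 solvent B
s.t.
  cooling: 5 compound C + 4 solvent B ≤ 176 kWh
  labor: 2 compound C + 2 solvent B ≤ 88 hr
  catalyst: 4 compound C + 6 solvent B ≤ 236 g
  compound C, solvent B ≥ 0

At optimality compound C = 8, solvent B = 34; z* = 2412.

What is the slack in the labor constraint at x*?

labor used = 2·8 + 2·34 = 84; slack = 88 − 84 = 4.

4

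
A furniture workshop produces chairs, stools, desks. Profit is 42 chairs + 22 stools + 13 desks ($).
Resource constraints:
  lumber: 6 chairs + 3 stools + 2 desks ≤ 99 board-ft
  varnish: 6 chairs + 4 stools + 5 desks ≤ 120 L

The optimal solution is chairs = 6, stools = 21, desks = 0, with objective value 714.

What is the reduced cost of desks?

-4

At the optimum: lumber uses 99 of 99 (binding); varnish uses 120 of 120 (binding).
From A_Bᵀ y = c: 6·y_lumber + 6·y_varnish = 42; 3·y_lumber + 4·y_varnish = 22.
Solving: y_lumber = 6, y_varnish = 1.
Reduced cost of desks: c₃ − yᵀa₃ = 13 − (6·2 + 1·5) = 13 − 17 = -4.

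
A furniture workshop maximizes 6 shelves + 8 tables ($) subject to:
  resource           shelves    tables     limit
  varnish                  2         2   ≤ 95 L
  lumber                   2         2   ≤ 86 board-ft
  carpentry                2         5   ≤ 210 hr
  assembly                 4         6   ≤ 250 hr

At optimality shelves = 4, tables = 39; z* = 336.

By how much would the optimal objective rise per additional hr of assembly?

1

Check each constraint at x*: varnish 86/95 (slack 9); lumber 86/86 (tight); carpentry 203/210 (slack 7); assembly 250/250 (tight).
By complementary slackness, y = 0 for the non-binding constraints.
From A_Bᵀ y = c: 2·y_lumber + 4·y_assembly = 6; 2·y_lumber + 6·y_assembly = 8.
→ y_lumber = 1 and y_assembly = 1.
Shadow price of assembly = 1.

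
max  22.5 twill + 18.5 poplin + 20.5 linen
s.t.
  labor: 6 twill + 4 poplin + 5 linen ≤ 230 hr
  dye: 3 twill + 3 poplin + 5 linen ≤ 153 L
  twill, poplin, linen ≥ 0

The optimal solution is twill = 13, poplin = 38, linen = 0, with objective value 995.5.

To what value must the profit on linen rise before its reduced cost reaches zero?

Both labor and dye are binding at x*.
The binding rows give the dual system: 6·y_labor + 3·y_dye = 22.5 and 4·y_labor + 3·y_dye = 18.5.
→ y_labor = 2 and y_dye = 3.5.
linen enters the basis when its profit ≥ yᵀa₃ = 2·5 + 3.5·5 = 27.5.

27.5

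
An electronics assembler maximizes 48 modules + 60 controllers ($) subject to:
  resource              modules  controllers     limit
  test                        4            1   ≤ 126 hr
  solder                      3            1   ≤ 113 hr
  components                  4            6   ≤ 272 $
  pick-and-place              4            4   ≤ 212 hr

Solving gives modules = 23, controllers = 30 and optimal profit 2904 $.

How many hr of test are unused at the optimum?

test used = 4·23 + 1·30 = 122; slack = 126 − 122 = 4.

4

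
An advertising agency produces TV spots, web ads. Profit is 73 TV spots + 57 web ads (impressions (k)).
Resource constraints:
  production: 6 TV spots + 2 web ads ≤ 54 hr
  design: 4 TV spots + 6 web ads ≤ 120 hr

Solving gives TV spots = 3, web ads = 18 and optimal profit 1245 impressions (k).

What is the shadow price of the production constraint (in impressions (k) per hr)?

7.5

Check each constraint at x*: production 54/54 (tight); design 120/120 (tight).
Dual feasibility on the basic columns requires 6·y_production + 4·y_design = 73, 2·y_production + 6·y_design = 57.
This yields shadow prices y_production = 7.5, y_design = 7.
Shadow price of production = 7.5.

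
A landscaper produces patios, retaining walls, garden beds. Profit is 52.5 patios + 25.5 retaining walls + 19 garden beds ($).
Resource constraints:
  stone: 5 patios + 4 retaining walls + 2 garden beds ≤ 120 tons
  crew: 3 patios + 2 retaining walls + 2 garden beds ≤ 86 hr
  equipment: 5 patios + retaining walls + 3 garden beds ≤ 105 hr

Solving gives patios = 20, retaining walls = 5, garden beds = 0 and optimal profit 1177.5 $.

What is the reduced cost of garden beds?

At the optimum: stone uses 120 of 120 (binding); crew uses 70 of 86 (slack = 16); equipment uses 105 of 105 (binding).
By complementary slackness, y = 0 for the non-binding constraint.
From A_Bᵀ y = c: 5·y_stone + 5·y_equipment = 52.5; 4·y_stone + 1·y_equipment = 25.5.
Solving: y_stone = 5, y_equipment = 5.5.
Reduced cost of garden beds: c₃ − yᵀa₃ = 19 − (5·2 + 5.5·3) = 19 − 26.5 = -7.5.

-7.5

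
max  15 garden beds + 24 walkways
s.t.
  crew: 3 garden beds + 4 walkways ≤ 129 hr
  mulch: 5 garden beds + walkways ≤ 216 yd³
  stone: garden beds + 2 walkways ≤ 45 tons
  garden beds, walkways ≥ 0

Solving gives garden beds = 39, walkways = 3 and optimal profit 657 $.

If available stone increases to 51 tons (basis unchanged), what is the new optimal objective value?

693

Binding: crew and stone. Non-binding: mulch (18 unused).
Slack constraints have shadow price 0 (complementary slackness).
Dual feasibility on the basic columns requires 3·y_crew + 1·y_stone = 15, 4·y_crew + 2·y_stone = 24.
This yields shadow prices y_crew = 3, y_stone = 6.
Δz = y_stone·Δb = 6 × (6) = 36, so new z* = 657 + 36 = 693.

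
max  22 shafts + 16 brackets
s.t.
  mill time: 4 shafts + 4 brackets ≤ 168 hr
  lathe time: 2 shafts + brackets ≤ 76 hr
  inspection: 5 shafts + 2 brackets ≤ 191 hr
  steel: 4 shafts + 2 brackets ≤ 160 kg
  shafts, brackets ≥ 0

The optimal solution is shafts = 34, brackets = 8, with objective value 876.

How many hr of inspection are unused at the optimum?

inspection used = 5·34 + 2·8 = 186; slack = 191 − 186 = 5.

5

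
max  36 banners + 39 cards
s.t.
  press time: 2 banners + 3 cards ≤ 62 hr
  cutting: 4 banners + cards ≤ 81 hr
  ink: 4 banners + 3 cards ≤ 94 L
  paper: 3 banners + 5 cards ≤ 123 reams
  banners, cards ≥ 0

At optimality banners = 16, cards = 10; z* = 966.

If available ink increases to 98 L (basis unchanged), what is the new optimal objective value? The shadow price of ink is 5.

Δb = 4, so new z* = 966 + (5)·(4) = 966 + 20 = 986.

986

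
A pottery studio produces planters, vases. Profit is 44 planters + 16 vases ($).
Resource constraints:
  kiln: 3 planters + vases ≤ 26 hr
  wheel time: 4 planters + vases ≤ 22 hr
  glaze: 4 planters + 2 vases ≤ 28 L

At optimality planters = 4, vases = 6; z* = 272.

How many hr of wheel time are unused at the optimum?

wheel time used = 4·4 + 1·6 = 22; slack = 22 − 22 = 0.

0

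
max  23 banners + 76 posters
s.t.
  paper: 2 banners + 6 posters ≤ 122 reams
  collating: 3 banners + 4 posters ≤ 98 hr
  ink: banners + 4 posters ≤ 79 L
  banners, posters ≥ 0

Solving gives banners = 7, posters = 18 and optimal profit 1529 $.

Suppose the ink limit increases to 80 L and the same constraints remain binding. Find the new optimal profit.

1536

Binding: paper and ink. Non-binding: collating (5 unused).
Slack constraints have shadow price 0 (complementary slackness).
From A_Bᵀ y = c: 2·y_paper + 1·y_ink = 23; 6·y_paper + 4·y_ink = 76.
This yields shadow prices y_paper = 8, y_ink = 7.
Δz = y_ink·Δb = 7 × (1) = 7, so new z* = 1529 + 7 = 1536.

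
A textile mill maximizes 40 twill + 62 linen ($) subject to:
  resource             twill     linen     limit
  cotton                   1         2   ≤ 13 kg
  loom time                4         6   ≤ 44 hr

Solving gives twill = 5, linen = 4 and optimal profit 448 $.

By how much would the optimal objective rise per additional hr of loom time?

9

Both cotton and loom time are binding at x*.
From A_Bᵀ y = c: 1·y_cotton + 4·y_loom time = 40; 2·y_cotton + 6·y_loom time = 62.
This yields shadow prices y_cotton = 4, y_loom time = 9.
Shadow price of loom time = 9.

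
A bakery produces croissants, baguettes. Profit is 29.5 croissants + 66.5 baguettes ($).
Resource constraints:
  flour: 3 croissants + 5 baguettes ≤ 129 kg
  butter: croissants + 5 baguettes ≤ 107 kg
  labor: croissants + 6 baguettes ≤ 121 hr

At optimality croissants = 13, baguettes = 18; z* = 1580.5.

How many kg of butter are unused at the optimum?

4

butter used = 1·13 + 5·18 = 103; slack = 107 − 103 = 4.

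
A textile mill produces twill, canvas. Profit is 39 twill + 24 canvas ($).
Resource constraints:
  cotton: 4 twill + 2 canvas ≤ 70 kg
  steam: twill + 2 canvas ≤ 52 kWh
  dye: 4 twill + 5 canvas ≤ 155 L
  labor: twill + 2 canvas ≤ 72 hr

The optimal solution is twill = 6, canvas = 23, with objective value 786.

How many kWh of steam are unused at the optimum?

steam used = 1·6 + 2·23 = 52; slack = 52 − 52 = 0.

0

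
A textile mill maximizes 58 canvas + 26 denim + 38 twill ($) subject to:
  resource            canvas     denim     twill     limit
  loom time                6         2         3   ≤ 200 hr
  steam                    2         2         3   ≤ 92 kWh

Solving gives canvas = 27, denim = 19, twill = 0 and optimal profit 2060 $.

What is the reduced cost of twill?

-1

At the optimum: loom time uses 200 of 200 (binding); steam uses 92 of 92 (binding).
From A_Bᵀ y = c: 6·y_loom time + 2·y_steam = 58; 2·y_loom time + 2·y_steam = 26.
Solving: y_loom time = 8, y_steam = 5.
Reduced cost of twill: c₃ − yᵀa₃ = 38 − (8·3 + 5·3) = 38 − 39 = -1.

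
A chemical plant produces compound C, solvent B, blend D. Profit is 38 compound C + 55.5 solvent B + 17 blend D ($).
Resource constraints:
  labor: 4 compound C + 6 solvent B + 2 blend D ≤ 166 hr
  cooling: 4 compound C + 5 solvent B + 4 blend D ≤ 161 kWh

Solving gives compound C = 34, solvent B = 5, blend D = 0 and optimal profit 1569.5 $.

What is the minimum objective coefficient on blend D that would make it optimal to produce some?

Both labor and cooling are binding at x*.
Dual feasibility on the basic columns requires 4·y_labor + 4·y_cooling = 38, 6·y_labor + 5·y_cooling = 55.5.
Solving: y_labor = 8, y_cooling = 1.5.
blend D enters the basis when its profit ≥ yᵀa₃ = 8·2 + 1.5·4 = 22.

22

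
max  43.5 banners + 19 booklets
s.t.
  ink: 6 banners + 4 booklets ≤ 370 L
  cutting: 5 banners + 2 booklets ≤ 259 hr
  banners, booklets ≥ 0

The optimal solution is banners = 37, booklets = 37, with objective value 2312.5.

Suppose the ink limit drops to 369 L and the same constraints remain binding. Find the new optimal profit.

2311.5

Both ink and cutting are binding at x*.
Dual feasibility on the basic columns requires 6·y_ink + 5·y_cutting = 43.5, 4·y_ink + 2·y_cutting = 19.
This yields shadow prices y_ink = 1, y_cutting = 7.5.
Δz = y_ink·Δb = 1 × (-1) = -1, so new z* = 2312.5 − 1 = 2311.5.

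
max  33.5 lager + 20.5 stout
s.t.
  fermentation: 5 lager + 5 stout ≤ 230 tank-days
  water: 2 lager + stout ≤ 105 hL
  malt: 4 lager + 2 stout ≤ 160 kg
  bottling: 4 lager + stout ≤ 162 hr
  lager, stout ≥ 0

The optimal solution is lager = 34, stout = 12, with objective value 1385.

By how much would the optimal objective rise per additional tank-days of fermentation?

At the optimum: fermentation uses 230 of 230 (binding); water uses 80 of 105 (slack = 25); malt uses 160 of 160 (binding); bottling uses 148 of 162 (slack = 14).
Since water, bottling are not tight, their duals are 0.
Dual feasibility on the basic columns requires 5·y_fermentation + 4·y_malt = 33.5, 5·y_fermentation + 2·y_malt = 20.5.
→ y_fermentation = 1.5 and y_malt = 6.5.
Shadow price of fermentation = 1.5.

1.5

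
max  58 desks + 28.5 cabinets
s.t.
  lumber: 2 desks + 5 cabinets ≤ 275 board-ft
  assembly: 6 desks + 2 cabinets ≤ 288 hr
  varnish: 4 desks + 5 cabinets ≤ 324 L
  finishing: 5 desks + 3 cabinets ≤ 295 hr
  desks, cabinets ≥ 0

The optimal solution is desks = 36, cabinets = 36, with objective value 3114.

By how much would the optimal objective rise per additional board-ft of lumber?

0

Binding: assembly and varnish. Non-binding: lumber (23 unused), finishing (7 unused).
Since lumber, finishing are not tight, their duals are 0.
From A_Bᵀ y = c: 6·y_assembly + 4·y_varnish = 58; 2·y_assembly + 5·y_varnish = 28.5.
Solving: y_assembly = 8, y_varnish = 2.5.
Shadow price of lumber = 0.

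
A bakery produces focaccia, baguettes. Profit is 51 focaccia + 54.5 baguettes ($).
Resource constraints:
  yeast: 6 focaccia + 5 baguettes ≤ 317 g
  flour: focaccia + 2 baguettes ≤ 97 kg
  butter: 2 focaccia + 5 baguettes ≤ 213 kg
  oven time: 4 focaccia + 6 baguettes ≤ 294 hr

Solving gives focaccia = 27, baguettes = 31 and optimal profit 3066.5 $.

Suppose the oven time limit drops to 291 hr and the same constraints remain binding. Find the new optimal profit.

3053

Check each constraint at x*: yeast 317/317 (tight); flour 89/97 (slack 8); butter 209/213 (slack 4); oven time 294/294 (tight).
Slack constraints have shadow price 0 (complementary slackness).
From A_Bᵀ y = c: 6·y_yeast + 4·y_oven time = 51; 5·y_yeast + 6·y_oven time = 54.5.
Solving: y_yeast = 5.5, y_oven time = 4.5.
Δz = y_oven time·Δb = 4.5 × (-3) = -13.5, so new z* = 3066.5 − 13.5 = 3053.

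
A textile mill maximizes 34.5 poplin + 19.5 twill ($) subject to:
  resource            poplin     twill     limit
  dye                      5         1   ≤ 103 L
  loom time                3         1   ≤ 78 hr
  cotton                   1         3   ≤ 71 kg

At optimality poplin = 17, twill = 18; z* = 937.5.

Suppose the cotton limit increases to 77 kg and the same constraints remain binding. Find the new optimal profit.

Check each constraint at x*: dye 103/103 (tight); loom time 69/78 (slack 9); cotton 71/71 (tight).
Since loom time is not tight, its dual is 0.
From A_Bᵀ y = c: 5·y_dye + 1·y_cotton = 34.5; 1·y_dye + 3·y_cotton = 19.5.
This yields shadow prices y_dye = 6, y_cotton = 4.5.
Δz = y_cotton·Δb = 4.5 × (6) = 27, so new z* = 937.5 + 27 = 964.5.

964.5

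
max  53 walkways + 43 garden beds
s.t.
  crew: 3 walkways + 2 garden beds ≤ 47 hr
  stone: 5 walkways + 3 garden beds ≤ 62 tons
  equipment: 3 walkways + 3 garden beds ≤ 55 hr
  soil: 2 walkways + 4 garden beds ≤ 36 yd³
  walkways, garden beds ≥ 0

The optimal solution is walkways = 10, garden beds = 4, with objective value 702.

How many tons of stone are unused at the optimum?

0

stone used = 5·10 + 3·4 = 62; slack = 62 − 62 = 0.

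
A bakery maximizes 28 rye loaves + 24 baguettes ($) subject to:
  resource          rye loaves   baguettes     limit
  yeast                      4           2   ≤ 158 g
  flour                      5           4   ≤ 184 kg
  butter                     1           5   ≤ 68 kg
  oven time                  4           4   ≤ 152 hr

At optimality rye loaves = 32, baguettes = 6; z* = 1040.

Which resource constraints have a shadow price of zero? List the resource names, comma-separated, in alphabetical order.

butter, yeast

yeast: 140/158 (slack 18)
flour: 184/184 (binding)
butter: 62/68 (slack 6)
oven time: 152/152 (binding)
By complementary slackness, a constraint with positive slack has shadow price 0 → butter, yeast.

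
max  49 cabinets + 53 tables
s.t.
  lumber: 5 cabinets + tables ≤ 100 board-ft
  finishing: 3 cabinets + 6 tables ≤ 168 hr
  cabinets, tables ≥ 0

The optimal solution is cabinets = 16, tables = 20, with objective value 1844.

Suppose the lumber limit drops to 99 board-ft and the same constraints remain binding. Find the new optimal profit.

At the optimum: lumber uses 100 of 100 (binding); finishing uses 168 of 168 (binding).
The binding rows give the dual system: 5·y_lumber + 3·y_finishing = 49 and 1·y_lumber + 6·y_finishing = 53.
Solving: y_lumber = 5, y_finishing = 8.
Δz = y_lumber·Δb = 5 × (-1) = -5, so new z* = 1844 − 5 = 1839.

1839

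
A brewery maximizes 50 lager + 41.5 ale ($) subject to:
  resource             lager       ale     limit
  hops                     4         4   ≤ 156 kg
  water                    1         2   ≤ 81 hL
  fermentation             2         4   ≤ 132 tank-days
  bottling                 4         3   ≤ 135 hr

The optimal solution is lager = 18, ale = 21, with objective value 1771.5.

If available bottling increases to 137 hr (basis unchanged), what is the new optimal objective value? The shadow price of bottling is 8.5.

Δb = 2, so new z* = 1771.5 + (8.5)·(2) = 1771.5 + 17 = 1788.5.

1788.5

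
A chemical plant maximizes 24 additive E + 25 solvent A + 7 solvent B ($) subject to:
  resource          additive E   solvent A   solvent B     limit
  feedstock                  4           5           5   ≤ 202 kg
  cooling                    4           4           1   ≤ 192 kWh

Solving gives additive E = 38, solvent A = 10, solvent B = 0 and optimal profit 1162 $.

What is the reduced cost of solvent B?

Check each constraint at x*: feedstock 202/202 (tight); cooling 192/192 (tight).
Dual feasibility on the basic columns requires 4·y_feedstock + 4·y_cooling = 24, 5·y_feedstock + 4·y_cooling = 25.
This yields shadow prices y_feedstock = 1, y_cooling = 5.
Reduced cost of solvent B: c₃ − yᵀa₃ = 7 − (1·5 + 5·1) = 7 − 10 = -3.

-3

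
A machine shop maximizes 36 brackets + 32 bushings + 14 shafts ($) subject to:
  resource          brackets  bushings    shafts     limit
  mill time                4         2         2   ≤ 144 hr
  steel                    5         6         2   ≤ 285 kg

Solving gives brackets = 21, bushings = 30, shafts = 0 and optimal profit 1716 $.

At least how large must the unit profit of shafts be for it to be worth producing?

Check each constraint at x*: mill time 144/144 (tight); steel 285/285 (tight).
Dual feasibility on the basic columns requires 4·y_mill time + 5·y_steel = 36, 2·y_mill time + 6·y_steel = 32.
→ y_mill time = 4 and y_steel = 4.
shafts enters the basis when its profit ≥ yᵀa₃ = 4·2 + 4·2 = 16.

16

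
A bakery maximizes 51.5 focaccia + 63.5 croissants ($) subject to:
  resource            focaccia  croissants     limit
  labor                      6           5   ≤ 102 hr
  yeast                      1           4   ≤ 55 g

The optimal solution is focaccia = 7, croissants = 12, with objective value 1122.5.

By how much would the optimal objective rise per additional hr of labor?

Both labor and yeast are binding at x*.
Dual feasibility on the basic columns requires 6·y_labor + 1·y_yeast = 51.5, 5·y_labor + 4·y_yeast = 63.5.
Solving: y_labor = 7.5, y_yeast = 6.5.
Shadow price of labor = 7.5.

7.5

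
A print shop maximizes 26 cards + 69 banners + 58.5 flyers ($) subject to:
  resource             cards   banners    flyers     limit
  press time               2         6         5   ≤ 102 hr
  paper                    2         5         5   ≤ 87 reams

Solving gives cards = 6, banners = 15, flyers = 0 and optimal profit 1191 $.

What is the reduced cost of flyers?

-6.5

Both press time and paper are binding at x*.
Dual feasibility on the basic columns requires 2·y_press time + 2·y_paper = 26, 6·y_press time + 5·y_paper = 69.
Solving: y_press time = 4, y_paper = 9.
Reduced cost of flyers: c₃ − yᵀa₃ = 58.5 − (4·5 + 9·5) = 58.5 − 65 = -6.5.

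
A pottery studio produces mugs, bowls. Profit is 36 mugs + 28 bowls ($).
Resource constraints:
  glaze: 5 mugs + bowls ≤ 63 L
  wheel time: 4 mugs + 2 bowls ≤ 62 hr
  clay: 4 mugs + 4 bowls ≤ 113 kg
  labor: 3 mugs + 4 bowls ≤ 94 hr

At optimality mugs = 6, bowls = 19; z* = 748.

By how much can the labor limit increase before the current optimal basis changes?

Binding constraints: wheel time, labor. The basis is B = [[4,2],[3,4]] with det 10.
Per unit increase in labor, x* moves by d = (-0.2, 0.4).
The basis stays optimal until clay becomes binding; allowable increase = 16.25 hr.

16.25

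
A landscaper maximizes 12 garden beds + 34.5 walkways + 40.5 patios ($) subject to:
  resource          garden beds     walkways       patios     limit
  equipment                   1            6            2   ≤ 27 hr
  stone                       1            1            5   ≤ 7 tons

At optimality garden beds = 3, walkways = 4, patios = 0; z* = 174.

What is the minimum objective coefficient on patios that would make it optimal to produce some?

Both equipment and stone are binding at x*.
Dual feasibility on the basic columns requires 1·y_equipment + 1·y_stone = 12, 6·y_equipment + 1·y_stone = 34.5.
Solving: y_equipment = 4.5, y_stone = 7.5.
patios enters the basis when its profit ≥ yᵀa₃ = 4.5·2 + 7.5·5 = 46.5.

46.5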